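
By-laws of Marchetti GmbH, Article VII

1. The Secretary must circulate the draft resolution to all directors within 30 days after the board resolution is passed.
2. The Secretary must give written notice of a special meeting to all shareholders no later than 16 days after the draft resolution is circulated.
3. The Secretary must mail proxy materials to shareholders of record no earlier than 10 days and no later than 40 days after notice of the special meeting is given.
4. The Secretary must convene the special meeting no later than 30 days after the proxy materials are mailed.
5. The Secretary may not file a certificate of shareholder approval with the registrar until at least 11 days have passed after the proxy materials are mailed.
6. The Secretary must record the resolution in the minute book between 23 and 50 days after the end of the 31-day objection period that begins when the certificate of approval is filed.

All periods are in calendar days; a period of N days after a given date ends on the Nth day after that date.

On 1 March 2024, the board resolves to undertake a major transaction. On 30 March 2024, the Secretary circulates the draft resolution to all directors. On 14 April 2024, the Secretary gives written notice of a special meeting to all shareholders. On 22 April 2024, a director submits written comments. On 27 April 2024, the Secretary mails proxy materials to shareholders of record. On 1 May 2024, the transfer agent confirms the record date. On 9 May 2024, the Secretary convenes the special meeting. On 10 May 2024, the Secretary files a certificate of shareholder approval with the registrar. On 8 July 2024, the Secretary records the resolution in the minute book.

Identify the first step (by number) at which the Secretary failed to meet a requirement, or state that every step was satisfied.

None — every step was satisfied

(1) due by 1 March 2024 + 30 days = 31 March 2024; completed 30 March 2024, before the deadline.
(2) due by 30 March 2024 + 16 days = 15 April 2024; done 14 April 2024 — timely.
(3) the permitted window runs from 14 April 2024 + 10 = 24 April 2024 to 14 April 2024 + 40 = 24 May 2024; done 27 April 2024, which is between those dates.
(4) due by 27 April 2024 + 30 days = 27 May 2024; done 9 May 2024 — timely.
(5) permitted from 27 April 2024 + 11 days = 8 May 2024 onward; 10 May 2024 is on or after that date.
(6) the permitted window runs from 10 June 2024 + 23 = 3 July 2024 to 10 June 2024 + 50 = 30 July 2024; done 8 July 2024 — within the window.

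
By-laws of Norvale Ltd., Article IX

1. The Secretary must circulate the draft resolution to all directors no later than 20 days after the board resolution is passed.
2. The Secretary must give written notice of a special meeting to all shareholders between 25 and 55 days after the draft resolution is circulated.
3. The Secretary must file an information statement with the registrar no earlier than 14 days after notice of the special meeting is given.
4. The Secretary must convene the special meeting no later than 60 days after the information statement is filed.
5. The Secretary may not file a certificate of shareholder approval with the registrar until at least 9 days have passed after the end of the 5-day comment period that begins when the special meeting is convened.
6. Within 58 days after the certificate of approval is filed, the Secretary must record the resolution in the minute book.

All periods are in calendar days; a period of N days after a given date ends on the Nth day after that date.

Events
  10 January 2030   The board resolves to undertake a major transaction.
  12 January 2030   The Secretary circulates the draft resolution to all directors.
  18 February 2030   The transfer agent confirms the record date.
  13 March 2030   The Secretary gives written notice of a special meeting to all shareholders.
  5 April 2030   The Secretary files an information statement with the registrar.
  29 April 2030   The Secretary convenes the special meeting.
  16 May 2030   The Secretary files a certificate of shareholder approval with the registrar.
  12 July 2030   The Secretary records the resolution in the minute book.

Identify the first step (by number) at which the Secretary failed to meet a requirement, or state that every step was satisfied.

Step 2

Step 1: 20 days after 10 January 2030 (when the board resolution is passed) is 30 January 2030; completed 12 January 2030, before the deadline.
Step 2: the window is 25–55 days after 12 January 2030 (when the draft resolution is circulated), so 6 February 2030 through 8 March 2030; done 13 March 2030 — 5 days after the window closed.
That is the first point of non-compliance.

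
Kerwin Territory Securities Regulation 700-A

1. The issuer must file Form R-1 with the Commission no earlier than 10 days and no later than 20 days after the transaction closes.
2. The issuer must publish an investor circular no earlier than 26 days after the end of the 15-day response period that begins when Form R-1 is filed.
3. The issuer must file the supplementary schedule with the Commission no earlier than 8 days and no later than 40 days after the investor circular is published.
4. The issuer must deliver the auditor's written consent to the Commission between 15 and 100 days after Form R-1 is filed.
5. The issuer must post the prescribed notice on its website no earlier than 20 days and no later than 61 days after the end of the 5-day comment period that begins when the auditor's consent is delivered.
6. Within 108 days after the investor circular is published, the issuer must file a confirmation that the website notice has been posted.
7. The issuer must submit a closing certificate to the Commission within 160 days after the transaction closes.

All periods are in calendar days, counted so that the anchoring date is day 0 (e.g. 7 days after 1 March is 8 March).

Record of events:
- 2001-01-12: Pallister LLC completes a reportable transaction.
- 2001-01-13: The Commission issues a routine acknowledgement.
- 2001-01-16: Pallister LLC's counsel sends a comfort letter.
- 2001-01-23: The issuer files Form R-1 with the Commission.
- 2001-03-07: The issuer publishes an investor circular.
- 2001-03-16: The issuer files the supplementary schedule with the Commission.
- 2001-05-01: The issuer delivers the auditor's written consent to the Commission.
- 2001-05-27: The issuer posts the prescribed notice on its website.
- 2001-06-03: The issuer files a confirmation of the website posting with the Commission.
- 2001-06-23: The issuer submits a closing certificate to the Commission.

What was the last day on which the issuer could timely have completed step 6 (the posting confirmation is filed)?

Step 6 runs from 2001-03-07, when the investor circular is published. 108 days after 2001-03-07 is 2001-06-23.

2001-06-23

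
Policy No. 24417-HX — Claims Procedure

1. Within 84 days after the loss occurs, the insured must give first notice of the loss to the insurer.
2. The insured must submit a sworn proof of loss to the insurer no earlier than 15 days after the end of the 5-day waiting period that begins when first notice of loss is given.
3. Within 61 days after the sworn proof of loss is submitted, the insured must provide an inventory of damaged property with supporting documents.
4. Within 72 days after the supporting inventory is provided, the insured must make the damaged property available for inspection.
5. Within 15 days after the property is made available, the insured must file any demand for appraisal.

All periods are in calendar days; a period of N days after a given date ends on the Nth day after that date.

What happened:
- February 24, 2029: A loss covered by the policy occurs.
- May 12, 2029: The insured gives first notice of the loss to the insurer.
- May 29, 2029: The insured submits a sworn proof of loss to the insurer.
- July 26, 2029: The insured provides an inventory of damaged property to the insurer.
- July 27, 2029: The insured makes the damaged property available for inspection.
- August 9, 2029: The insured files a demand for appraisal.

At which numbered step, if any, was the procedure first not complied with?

(1) due by February 24, 2029 + 84 days = May 19, 2029; completed May 12, 2029, before the deadline.
(2) permitted from May 17, 2029 + 15 days = June 1, 2029 onward; acted on May 29, 2029, 3 days prematurely.

Step 2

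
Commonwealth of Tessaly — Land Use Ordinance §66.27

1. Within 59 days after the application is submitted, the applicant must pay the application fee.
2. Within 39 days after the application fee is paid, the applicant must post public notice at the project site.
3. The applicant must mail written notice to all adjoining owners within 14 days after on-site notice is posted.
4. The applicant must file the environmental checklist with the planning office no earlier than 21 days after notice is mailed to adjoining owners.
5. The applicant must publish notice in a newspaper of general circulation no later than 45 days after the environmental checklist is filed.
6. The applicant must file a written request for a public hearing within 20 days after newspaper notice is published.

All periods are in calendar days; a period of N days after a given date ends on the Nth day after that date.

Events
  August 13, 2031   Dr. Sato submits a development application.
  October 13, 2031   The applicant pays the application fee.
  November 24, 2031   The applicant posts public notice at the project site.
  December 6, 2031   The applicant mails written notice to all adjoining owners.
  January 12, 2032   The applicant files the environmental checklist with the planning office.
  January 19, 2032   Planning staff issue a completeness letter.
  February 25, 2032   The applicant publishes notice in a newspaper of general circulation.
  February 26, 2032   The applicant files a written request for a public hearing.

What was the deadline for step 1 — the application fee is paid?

October 11, 2031

Step 1 runs from August 13, 2031, when the application is submitted. 59 days after August 13, 2031 is October 11, 2031.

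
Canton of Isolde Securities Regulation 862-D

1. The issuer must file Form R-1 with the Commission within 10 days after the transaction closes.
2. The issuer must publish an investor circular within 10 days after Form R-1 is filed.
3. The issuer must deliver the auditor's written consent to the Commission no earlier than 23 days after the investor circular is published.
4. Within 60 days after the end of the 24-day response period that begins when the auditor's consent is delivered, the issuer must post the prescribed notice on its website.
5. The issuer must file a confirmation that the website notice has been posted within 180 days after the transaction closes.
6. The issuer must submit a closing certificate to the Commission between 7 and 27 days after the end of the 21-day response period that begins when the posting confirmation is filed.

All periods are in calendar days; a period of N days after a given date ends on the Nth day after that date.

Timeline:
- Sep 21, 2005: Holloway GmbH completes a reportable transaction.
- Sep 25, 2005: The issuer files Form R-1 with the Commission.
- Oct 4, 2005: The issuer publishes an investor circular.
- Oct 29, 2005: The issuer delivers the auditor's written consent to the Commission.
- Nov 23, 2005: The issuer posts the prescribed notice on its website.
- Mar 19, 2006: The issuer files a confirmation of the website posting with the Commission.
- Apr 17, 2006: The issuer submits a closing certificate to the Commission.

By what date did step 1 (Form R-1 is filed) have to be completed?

Step 1 runs from Sep 21, 2005, when the transaction closes. 10 days after Sep 21, 2005 is Oct 1, 2005.

Oct 1, 2005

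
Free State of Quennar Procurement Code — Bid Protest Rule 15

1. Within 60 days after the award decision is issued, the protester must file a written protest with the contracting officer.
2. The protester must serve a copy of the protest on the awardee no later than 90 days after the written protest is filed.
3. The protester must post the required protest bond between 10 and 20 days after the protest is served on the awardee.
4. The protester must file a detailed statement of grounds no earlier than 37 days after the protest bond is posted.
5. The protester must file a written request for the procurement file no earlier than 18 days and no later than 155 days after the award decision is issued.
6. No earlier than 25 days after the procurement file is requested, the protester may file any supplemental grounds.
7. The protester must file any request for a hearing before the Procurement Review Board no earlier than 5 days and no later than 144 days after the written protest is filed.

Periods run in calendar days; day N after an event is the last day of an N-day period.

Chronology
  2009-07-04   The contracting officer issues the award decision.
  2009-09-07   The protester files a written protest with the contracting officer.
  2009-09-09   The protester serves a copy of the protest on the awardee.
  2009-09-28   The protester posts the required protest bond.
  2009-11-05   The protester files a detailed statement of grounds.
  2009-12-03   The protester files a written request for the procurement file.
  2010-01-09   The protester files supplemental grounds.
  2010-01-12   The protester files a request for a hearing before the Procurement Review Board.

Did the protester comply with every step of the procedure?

Step 1 — counting 60 days from 2009-07-04 (when the award decision is issued) gives a deadline of 2009-09-02; not done until 2009-09-07, 5 days after the deadline.

No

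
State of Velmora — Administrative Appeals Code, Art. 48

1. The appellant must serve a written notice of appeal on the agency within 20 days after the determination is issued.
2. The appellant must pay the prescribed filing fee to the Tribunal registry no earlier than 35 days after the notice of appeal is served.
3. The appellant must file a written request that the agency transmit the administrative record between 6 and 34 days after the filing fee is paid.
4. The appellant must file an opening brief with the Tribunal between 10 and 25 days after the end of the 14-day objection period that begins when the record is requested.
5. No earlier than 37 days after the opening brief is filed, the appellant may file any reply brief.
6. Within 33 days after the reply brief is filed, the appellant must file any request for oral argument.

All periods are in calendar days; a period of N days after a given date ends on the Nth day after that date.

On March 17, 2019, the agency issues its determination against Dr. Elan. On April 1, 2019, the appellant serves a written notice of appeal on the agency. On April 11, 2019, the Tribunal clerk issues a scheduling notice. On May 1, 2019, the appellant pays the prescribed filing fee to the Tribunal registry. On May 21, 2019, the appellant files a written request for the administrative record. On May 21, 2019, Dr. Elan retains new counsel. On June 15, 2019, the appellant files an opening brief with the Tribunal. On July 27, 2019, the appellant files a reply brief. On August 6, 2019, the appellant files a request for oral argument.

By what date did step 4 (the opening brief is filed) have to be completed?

The record is requested on May 21, 2019; the 14-day objection period therefore ends June 4, 2019, and step 4 runs from that date. The window is 10–25 days after June 4, 2019; it closes on June 29, 2019.

June 29, 2019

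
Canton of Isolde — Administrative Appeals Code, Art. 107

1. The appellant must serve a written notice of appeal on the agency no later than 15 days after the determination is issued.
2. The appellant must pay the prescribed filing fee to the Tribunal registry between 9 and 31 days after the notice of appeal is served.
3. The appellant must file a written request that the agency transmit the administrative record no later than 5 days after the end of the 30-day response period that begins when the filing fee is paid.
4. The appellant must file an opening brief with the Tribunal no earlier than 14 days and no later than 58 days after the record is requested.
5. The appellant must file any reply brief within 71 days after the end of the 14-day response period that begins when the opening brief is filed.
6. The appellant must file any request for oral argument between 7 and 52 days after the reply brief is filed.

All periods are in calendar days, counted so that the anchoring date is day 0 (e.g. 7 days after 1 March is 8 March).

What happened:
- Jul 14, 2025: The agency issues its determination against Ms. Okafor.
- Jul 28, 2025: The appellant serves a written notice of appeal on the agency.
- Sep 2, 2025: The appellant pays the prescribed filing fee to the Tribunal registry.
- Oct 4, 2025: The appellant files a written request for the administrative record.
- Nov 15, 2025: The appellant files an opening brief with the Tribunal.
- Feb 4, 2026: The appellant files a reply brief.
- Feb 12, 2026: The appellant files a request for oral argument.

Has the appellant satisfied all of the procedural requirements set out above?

No

(1) due by Jul 14, 2025 + 15 days = Jul 29, 2025; Jul 28, 2025 is within that limit.
(2) the permitted window runs from Jul 28, 2025 + 9 = Aug 6, 2025 to Jul 28, 2025 + 31 = Aug 28, 2025; Sep 2, 2025 is 5 days past the end of the window.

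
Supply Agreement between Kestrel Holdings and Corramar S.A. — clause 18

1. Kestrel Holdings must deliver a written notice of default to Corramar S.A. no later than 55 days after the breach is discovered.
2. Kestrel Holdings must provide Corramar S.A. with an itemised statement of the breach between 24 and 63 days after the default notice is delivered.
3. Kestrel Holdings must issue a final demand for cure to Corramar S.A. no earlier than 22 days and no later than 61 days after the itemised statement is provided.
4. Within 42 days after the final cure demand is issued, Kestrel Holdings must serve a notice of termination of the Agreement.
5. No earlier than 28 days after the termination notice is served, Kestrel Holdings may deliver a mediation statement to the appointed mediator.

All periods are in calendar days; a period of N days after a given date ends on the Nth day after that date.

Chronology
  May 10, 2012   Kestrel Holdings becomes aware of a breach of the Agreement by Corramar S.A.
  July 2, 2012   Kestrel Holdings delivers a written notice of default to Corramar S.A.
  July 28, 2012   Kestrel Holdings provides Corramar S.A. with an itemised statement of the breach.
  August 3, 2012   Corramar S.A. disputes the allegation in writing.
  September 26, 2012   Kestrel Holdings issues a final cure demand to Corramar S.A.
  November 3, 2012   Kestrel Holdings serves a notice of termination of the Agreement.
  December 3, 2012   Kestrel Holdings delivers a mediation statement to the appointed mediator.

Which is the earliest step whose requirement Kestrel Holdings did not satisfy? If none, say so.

None — every step was satisfied

Step 1: 55 days after May 10, 2012 (when the breach is discovered) is July 4, 2012; July 2, 2012 is within that limit.
Step 2: the window is 24–63 days after July 2, 2012 (when the default notice is delivered), so July 26, 2012 through September 3, 2012; done July 28, 2012 — within the window.
Step 3: the window is 22–61 days after July 28, 2012 (when the itemised statement is provided), so August 19, 2012 through September 27, 2012; September 26, 2012 falls inside that range.
Step 4: 42 days after September 26, 2012 (when the final cure demand is issued) is November 7, 2012; done November 3, 2012 — timely.
Step 5: the earliest permitted date is 28 days after November 3, 2012 (when the termination notice is served), i.e. December 1, 2012; done December 3, 2012 — permitted.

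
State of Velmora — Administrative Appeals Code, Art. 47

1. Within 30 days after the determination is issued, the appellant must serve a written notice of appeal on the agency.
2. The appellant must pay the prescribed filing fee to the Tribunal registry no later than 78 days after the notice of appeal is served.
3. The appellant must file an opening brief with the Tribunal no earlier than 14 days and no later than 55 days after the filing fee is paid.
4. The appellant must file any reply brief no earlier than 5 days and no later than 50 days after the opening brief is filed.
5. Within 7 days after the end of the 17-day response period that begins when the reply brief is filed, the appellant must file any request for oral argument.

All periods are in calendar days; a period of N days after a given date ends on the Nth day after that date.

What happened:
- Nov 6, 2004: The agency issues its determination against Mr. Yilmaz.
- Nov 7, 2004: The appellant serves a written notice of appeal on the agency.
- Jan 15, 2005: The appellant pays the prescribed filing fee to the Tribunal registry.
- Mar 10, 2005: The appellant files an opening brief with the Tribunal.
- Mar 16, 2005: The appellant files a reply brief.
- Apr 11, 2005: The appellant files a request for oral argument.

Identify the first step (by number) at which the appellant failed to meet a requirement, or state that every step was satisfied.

Step 1: 30 days after Nov 6, 2004 (when the determination is issued) is Dec 6, 2004; done Nov 7, 2004 — timely.
Step 2: 78 days after Nov 7, 2004 (when the notice of appeal is served) is Jan 24, 2005; done Jan 15, 2005 — timely.
Step 3: the window is 14–55 days after Jan 15, 2005 (when the filing fee is paid), so Jan 29, 2005 through Mar 11, 2005; done Mar 10, 2005 — within the window.
Step 4: the window is 5–50 days after Mar 10, 2005 (when the opening brief is filed), so Mar 15, 2005 through Apr 29, 2005; Mar 16, 2005 falls inside that range.
Step 5: 7 days after Apr 2, 2005 (end of the 17-day response period, which began when the reply brief is filed on Mar 16, 2005) is Apr 9, 2005; not done until Apr 11, 2005, 2 days after the deadline.
The procedure was therefore not followed at step 5.

Step 5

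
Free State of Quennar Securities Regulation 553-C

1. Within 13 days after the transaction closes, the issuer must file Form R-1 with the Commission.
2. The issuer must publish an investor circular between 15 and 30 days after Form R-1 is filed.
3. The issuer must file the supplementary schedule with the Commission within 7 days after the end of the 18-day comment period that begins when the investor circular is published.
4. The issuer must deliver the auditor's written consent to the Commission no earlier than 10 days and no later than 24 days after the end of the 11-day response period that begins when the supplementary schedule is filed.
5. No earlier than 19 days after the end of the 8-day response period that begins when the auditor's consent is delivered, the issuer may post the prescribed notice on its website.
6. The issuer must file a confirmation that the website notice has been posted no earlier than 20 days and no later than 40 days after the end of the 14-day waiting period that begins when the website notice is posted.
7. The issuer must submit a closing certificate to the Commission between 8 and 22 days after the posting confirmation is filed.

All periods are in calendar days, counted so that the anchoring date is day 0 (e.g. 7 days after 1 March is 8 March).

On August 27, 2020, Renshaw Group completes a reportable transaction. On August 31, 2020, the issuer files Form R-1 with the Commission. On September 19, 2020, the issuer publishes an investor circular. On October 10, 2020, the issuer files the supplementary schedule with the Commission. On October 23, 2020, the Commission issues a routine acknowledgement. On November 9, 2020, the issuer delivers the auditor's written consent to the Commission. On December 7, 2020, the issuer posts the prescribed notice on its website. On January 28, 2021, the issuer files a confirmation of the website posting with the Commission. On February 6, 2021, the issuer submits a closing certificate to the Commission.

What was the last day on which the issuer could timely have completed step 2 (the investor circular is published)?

Step 2 runs from August 31, 2020, when Form R-1 is filed. The window is 15–30 days after August 31, 2020; it closes on September 30, 2020.

September 30, 2020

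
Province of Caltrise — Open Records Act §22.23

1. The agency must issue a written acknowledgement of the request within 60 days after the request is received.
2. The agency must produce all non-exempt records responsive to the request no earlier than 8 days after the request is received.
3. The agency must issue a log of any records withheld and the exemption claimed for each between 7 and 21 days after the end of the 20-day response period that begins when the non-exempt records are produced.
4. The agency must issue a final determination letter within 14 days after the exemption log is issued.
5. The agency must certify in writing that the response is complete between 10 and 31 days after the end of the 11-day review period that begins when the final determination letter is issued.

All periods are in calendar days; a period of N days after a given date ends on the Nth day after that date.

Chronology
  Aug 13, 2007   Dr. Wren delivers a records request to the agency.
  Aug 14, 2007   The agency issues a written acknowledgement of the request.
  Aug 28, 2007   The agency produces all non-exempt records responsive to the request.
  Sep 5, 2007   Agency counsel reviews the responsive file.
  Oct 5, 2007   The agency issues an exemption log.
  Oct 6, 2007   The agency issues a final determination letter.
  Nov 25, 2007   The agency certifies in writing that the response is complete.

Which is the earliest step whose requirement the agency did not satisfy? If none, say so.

Step 5

Step 1 — counting 60 days from Aug 13, 2007 (when the request is received) gives a deadline of Oct 12, 2007; done Aug 14, 2007 — timely.
Step 2 — must wait 8 days from Aug 13, 2007 (when the request is received), so not before Aug 21, 2007; done Aug 28, 2007, after the minimum wait.
Step 3 — 7 and 21 days from Sep 17, 2007 (end of the 20-day response period, which began when the non-exempt records are produced on Aug 28, 2007) are Sep 24, 2007 and Oct 8, 2007 respectively; done Oct 5, 2007, which is between those dates.
Step 4 — counting 14 days from Oct 5, 2007 (when the exemption log is issued) gives a deadline of Oct 19, 2007; done Oct 6, 2007 — timely.
Step 5 — 10 and 31 days from Oct 17, 2007 (end of the 11-day review period, which began when the final determination letter is issued on Oct 6, 2007) are Oct 27, 2007 and Nov 17, 2007 respectively; done Nov 25, 2007 — 8 days after the window closed.
The procedure was therefore not followed at step 5.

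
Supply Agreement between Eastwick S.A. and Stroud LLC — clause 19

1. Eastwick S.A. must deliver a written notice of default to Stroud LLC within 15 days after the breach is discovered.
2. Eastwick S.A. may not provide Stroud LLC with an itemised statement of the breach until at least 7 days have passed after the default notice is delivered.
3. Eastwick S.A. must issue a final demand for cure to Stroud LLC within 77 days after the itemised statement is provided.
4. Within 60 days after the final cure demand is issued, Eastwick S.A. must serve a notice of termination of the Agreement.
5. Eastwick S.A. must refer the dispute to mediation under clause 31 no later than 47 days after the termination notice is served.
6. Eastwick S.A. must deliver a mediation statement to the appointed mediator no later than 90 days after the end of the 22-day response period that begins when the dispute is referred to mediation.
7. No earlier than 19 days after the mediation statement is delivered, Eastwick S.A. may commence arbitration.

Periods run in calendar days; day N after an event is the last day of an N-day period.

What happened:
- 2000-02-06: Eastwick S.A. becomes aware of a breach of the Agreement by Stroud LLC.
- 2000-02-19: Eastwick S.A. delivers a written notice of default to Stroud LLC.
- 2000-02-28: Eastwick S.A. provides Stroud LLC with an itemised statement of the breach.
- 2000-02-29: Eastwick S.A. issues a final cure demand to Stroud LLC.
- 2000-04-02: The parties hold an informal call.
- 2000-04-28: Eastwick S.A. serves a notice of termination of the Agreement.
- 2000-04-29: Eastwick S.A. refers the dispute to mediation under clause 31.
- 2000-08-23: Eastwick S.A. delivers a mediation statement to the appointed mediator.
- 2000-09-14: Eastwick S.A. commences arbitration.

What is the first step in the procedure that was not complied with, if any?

Step 1: 15 days after 2000-02-06 (when the breach is discovered) is 2000-02-21; 2000-02-19 is within that limit.
Step 2: the earliest permitted date is 7 days after 2000-02-19 (when the default notice is delivered), i.e. 2000-02-26; done 2000-02-28 — permitted.
Step 3: 77 days after 2000-02-28 (when the itemised statement is provided) is 2000-05-15; 2000-02-29 is within that limit.
Step 4: 60 days after 2000-02-29 (when the final cure demand is issued) is 2000-04-29; completed 2000-04-28, before the deadline.
Step 5: 47 days after 2000-04-28 (when the termination notice is served) is 2000-06-14; completed 2000-04-29, before the deadline.
Step 6: 90 days after 2000-05-21 (end of the 22-day response period, which began when the dispute is referred to mediation on 2000-04-29) is 2000-08-19; 2000-08-23 misses that deadline by 4 days.

Step 6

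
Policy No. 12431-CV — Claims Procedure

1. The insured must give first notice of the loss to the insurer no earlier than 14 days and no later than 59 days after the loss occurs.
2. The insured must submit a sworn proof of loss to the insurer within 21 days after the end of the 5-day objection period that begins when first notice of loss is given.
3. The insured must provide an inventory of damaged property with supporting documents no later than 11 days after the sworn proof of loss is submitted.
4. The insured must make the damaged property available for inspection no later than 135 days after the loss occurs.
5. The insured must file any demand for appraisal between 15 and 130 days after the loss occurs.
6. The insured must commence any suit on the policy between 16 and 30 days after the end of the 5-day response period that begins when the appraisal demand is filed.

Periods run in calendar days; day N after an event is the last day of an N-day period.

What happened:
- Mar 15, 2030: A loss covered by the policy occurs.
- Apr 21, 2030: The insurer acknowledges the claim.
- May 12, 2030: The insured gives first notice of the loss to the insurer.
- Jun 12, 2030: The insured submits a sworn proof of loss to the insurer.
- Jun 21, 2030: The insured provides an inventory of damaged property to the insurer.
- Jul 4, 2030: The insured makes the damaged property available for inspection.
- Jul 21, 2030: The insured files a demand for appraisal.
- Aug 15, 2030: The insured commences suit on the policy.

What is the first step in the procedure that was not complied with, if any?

Step 2

Step 1 — 14 and 59 days from Mar 15, 2030 (when the loss occurs) are Mar 29, 2030 and May 13, 2030 respectively; May 12, 2030 falls inside that range.
Step 2 — counting 21 days from May 17, 2030 (end of the 5-day objection period, which began when first notice of loss is given on May 12, 2030) gives a deadline of Jun 7, 2030; done Jun 12, 2030 — 5 days late.
No need to go further; step 2 was not satisfied.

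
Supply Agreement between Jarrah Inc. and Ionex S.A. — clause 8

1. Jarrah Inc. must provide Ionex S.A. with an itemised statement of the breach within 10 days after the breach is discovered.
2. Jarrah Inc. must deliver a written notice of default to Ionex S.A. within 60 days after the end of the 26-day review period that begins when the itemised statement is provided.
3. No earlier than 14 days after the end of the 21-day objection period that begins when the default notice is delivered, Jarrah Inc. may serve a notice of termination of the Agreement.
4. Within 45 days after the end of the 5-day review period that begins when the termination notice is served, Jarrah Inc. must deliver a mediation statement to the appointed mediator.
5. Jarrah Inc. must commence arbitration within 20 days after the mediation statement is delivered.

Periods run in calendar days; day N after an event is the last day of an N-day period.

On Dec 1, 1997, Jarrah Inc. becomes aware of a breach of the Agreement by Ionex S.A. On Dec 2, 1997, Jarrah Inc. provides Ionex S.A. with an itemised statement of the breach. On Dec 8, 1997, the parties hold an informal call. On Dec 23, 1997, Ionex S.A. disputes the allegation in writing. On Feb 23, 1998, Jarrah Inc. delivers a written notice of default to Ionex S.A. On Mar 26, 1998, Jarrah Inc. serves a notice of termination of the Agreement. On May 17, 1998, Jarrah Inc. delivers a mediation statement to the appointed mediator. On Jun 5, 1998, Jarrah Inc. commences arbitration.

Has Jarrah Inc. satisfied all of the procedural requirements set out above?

Step 1 — counting 10 days from Dec 1, 1997 (when the breach is discovered) gives a deadline of Dec 11, 1997; done Dec 2, 1997 — timely.
Step 2 — counting 60 days from Dec 28, 1997 (end of the 26-day review period, which began when the itemised statement is provided on Dec 2, 1997) gives a deadline of Feb 26, 1998; done Feb 23, 1998 — timely.
Step 3 — must wait 14 days from Mar 16, 1998 (end of the 21-day objection period, which began when the default notice is delivered on Feb 23, 1998), so not before Mar 30, 1998; done Mar 26, 1998 — 4 days too early.
The procedure was therefore not followed at step 3.

No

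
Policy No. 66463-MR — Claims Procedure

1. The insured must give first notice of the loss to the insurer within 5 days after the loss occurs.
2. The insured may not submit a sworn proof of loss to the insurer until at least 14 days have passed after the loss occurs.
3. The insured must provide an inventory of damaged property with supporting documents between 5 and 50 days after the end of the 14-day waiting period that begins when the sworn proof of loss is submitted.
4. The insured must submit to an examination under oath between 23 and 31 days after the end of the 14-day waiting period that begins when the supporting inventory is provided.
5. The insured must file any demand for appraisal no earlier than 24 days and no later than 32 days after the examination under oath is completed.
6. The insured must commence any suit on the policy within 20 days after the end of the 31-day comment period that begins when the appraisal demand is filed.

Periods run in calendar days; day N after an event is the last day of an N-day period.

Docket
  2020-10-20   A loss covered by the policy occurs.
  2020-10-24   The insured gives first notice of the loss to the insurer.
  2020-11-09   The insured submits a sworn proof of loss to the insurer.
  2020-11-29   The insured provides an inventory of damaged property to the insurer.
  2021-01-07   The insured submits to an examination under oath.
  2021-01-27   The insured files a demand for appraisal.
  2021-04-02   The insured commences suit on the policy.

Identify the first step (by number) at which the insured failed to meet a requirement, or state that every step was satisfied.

Step 5

(1) due by 2020-10-20 + 5 days = 2020-10-25; completed 2020-10-24, before the deadline.
(2) permitted from 2020-10-20 + 14 days = 2020-11-03 onward; done 2020-11-09, after the minimum wait.
(3) the permitted window runs from 2020-11-23 + 5 = 2020-11-28 to 2020-11-23 + 50 = 2021-01-12; 2020-11-29 falls inside that range.
(4) the permitted window runs from 2020-12-13 + 23 = 2021-01-05 to 2020-12-13 + 31 = 2021-01-13; done 2021-01-07 — within the window.
(5) the permitted window runs from 2021-01-07 + 24 = 2021-01-31 to 2021-01-07 + 32 = 2021-02-08; done 2021-01-27 — 4 days before the window opened.
No need to go further; step 5 was not satisfied.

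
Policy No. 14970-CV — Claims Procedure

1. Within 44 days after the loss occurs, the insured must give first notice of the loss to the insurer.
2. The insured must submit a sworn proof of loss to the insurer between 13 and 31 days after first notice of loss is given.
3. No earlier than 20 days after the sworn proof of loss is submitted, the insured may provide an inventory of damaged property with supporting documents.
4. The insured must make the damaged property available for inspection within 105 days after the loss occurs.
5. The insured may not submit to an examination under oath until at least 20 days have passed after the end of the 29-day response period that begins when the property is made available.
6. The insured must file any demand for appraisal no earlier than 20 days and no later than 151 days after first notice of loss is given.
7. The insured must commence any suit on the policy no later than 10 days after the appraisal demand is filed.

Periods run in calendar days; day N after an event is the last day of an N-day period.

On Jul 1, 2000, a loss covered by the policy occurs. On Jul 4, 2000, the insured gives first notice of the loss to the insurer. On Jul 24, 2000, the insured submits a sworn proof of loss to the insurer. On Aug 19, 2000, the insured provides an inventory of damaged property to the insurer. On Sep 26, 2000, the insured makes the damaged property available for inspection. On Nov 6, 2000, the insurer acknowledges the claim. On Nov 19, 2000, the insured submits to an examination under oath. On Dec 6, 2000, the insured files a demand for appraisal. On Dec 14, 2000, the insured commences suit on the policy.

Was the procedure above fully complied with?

No

Step 1 — counting 44 days from Jul 1, 2000 (when the loss occurs) gives a deadline of Aug 14, 2000; Jul 4, 2000 is within that limit.
Step 2 — 13 and 31 days from Jul 4, 2000 (when first notice of loss is given) are Jul 17, 2000 and Aug 4, 2000 respectively; done Jul 24, 2000, which is between those dates.
Step 3 — must wait 20 days from Jul 24, 2000 (when the sworn proof of loss is submitted), so not before Aug 13, 2000; done Aug 19, 2000, after the minimum wait.
Step 4 — counting 105 days from Jul 1, 2000 (when the loss occurs) gives a deadline of Oct 14, 2000; done Sep 26, 2000 — timely.
Step 5 — must wait 20 days from Oct 25, 2000 (end of the 29-day response period, which began when the property is made available on Sep 26, 2000), so not before Nov 14, 2000; done Nov 19, 2000 — permitted.
Step 6 — 20 and 151 days from Jul 4, 2000 (when first notice of loss is given) are Jul 24, 2000 and Dec 2, 2000 respectively; done Dec 6, 2000 — 4 days after the window closed.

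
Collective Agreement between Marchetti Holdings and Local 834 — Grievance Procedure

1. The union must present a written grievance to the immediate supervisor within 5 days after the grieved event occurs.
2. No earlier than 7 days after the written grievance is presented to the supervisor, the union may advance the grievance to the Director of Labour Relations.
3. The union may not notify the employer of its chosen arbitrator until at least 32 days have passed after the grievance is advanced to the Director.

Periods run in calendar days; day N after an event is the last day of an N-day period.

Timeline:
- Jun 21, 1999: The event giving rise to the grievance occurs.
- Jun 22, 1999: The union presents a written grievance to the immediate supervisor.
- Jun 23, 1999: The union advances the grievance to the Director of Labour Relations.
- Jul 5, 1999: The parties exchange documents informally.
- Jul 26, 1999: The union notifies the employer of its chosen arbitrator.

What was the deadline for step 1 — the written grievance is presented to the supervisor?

Step 1 runs from Jun 21, 1999, when the grieved event occurs. 5 days after Jun 21, 1999 is Jun 26, 1999.

Jun 26, 1999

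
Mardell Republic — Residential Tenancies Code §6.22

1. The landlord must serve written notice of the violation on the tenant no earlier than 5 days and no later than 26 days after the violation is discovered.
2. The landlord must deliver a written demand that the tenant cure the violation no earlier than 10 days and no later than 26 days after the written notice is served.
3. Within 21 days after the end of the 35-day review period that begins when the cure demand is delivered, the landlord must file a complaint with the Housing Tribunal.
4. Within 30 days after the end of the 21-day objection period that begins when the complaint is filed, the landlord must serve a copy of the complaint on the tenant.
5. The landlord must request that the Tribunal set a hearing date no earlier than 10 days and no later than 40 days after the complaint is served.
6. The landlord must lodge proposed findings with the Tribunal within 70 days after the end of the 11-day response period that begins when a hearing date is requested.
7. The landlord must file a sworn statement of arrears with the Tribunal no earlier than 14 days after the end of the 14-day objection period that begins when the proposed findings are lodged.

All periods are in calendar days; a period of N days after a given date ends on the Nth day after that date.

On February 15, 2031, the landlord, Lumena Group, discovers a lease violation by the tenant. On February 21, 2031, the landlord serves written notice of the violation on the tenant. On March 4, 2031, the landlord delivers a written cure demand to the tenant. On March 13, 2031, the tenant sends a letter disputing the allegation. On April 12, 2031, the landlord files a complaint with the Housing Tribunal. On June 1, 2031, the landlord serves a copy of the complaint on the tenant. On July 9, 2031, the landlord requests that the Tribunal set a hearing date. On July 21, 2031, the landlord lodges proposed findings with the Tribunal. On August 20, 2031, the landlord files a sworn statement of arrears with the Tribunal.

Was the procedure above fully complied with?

Yes

Step 1: the window is 5–26 days after February 15, 2031 (when the violation is discovered), so February 20, 2031 through March 13, 2031; done February 21, 2031 — within the window.
Step 2: the window is 10–26 days after February 21, 2031 (when the written notice is served), so March 3, 2031 through March 19, 2031; March 4, 2031 falls inside that range.
Step 3: 21 days after April 8, 2031 (end of the 35-day review period, which began when the cure demand is delivered on March 4, 2031) is April 29, 2031; done April 12, 2031 — timely.
Step 4: 30 days after May 3, 2031 (end of the 21-day objection period, which began when the complaint is filed on April 12, 2031) is June 2, 2031; completed June 1, 2031, before the deadline.
Step 5: the window is 10–40 days after June 1, 2031 (when the complaint is served), so June 11, 2031 through July 11, 2031; July 9, 2031 falls inside that range.
Step 6: 70 days after July 20, 2031 (end of the 11-day response period, which began when a hearing date is requested on July 9, 2031) is September 28, 2031; completed July 21, 2031, before the deadline.
Step 7: the earliest permitted date is 14 days after August 4, 2031 (end of the 14-day objection period, which began when the proposed findings are lodged on July 21, 2031), i.e. August 18, 2031; August 20, 2031 is on or after that date.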